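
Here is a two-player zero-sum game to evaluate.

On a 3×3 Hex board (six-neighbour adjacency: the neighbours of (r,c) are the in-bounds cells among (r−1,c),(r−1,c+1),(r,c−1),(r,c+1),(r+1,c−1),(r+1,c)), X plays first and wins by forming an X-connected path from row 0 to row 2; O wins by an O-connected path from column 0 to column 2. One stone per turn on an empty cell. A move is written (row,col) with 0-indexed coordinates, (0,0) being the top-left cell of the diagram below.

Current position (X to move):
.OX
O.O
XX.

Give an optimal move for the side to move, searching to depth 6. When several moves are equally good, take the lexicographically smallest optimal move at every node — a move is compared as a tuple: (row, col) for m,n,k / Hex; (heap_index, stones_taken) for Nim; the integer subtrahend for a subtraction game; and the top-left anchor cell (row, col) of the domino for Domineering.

[.OX/O.O/XX.] X move#1: (0,0):-1/XOX/O.O/XX., (1,1):+1/.OX/OXO/XX.*, (2,2):-1/.OX/O.O/XXX
[.OX/OXO/XX.] end (terminal -1, O#2); searched .OX/O.O/XX. to 6

X's best at [.OX/O.O/XX.]: (1,1)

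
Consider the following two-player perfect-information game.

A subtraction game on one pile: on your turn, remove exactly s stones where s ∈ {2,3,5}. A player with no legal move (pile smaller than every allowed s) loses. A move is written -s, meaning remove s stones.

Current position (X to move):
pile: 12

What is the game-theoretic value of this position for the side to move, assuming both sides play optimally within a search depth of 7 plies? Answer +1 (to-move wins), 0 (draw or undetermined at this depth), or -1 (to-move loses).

value(12, X) = +1

p1 X@[12]: -2[10]-1 -3[9]-1 -5[7]+1*
p2 O@[7]: -2[5]-1* -3[4]-1 -5[2]-1
p3 X@[5]: -2[3]-1 -3[2]-1 -5[0]+1*
p4 O@[0] terminal -1; root [12] d7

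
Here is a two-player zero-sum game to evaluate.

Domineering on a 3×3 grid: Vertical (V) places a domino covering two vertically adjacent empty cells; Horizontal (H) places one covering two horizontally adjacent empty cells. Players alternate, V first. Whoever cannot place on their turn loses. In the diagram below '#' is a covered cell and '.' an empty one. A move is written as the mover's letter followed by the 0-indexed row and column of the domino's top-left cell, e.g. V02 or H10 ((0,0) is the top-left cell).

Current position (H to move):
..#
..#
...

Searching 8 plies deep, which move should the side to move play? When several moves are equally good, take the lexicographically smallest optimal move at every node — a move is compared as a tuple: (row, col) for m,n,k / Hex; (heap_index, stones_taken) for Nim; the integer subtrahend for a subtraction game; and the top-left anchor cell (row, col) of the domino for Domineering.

ply 1, H at ..#/..#/... | H00=-1→###/..#/...; H10=+1→..#/###/...*; H20=-1→..#/..#/##.; H21=-1→..#/..#/.##
ply 2: ..#/###/... is terminal -1 (V); from ..#/..#/... depth 8

H's best at [..#/..#/...]: H10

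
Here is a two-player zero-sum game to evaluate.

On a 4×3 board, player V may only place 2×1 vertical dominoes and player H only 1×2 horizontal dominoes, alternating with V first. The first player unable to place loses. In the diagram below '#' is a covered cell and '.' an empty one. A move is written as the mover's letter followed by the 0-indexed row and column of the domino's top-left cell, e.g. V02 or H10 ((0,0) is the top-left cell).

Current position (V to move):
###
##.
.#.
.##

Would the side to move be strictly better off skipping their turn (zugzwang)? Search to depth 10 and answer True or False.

ply 1, V at ###/##./.#./.## | V12=+1→###/###/.##/.##*; V20=+1→###/##./##./###
ply 2: ###/###/.##/.## is terminal -1 (H); from ###/##./.#./.## depth 10
pass branch (H moves first from the same position):
  | ply 1: ###/##./.#./.## is terminal -1 (H); from ###/##./.#./.## depth 10
V moving scores +1; V passing scores +1

zugzwang(###/##./.#./.##, V) = False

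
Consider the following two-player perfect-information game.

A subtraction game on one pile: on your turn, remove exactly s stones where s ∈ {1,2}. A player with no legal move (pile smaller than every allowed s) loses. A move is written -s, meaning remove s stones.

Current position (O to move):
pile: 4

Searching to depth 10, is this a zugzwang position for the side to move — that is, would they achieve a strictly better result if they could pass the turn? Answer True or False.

zugzwang(4, O) = False

p1 O@[4]: -1[3]+1* -2[2]-1
p2 X@[3]: -1[2]-1* -2[1]-1
p3 O@[2]: -1[1]-1 -2[0]+1*
p4 X@[0] terminal -1; root [4] d10
suppose O passes — search the same position with X to move:
pass> p1 X@[4]: -1[3]+1* -2[2]-1
pass> p2 O@[3]: -1[2]-1* -2[1]-1
pass> p3 X@[2]: -1[1]-1 -2[0]+1*
pass> p4 O@[0] terminal -1; root [4] d10
for O: play +1, pass -1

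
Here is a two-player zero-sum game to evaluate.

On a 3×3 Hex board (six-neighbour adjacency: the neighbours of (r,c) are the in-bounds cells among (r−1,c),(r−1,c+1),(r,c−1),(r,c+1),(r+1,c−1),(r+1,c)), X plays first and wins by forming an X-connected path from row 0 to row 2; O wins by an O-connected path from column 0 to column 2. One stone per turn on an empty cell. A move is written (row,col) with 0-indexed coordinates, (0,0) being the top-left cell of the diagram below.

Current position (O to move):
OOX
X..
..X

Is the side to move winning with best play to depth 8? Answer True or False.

O winning at [OOX/X../..X]: False

[OOX/X../..X] O move#1: (1,1):-1/OOX/XO./..X*, (1,2):-1/OOX/X.O/..X, (2,0):-1/OOX/X../O.X, (2,1):-1/OOX/X../.OX
[OOX/XO./..X] X move#2: (1,2):+1/OOX/XOX/..X*, (2,0):-1/OOX/XO./X.X, (2,1):-1/OOX/XO./.XX
[OOX/XOX/..X] end (terminal -1, O#3); searched OOX/X../..X to 8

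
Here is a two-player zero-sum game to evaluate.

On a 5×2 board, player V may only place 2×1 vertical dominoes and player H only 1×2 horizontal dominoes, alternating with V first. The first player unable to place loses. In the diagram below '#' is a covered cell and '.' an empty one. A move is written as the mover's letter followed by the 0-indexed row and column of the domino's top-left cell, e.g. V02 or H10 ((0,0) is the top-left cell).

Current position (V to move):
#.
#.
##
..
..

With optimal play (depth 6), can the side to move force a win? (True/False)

[#./#./##/../..] V move#1: V01:-1/##/##/##/../.., V30:+1/#./#./##/#./#.*, V31:+1/#./#./##/.#/.#
[#./#./##/#./#.] end (terminal -1, H#2); searched #./#./##/../.. to 6

V winning at [#./#./##/../..]: True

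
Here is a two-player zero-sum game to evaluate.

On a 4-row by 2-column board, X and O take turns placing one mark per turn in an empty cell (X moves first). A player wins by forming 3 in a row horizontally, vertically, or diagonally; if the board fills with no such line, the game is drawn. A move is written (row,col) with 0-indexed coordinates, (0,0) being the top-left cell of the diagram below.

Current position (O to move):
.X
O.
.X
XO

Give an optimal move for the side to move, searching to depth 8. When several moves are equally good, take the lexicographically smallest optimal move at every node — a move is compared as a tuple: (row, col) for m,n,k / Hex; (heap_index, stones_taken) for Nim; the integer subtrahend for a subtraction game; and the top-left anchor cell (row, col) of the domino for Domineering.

p1 O@[.X/O./.X/XO]: (0,0)[OX/O./.X/XO]-1 (1,1)[.X/OO/.X/XO]+0* (2,0)[.X/O./OX/XO]-1
p2 X@[.X/OO/.X/XO]: (0,0)[XX/OO/.X/XO]+0* (2,0)[.X/OO/XX/XO]+0
p3 O@[XX/OO/.X/XO]: (2,0)[XX/OO/OX/XO]+0*
p4 X@[XX/OO/OX/XO] terminal +0; root [.X/O./.X/XO] d8

O's best at [.X/O./.X/XO]: (1,1)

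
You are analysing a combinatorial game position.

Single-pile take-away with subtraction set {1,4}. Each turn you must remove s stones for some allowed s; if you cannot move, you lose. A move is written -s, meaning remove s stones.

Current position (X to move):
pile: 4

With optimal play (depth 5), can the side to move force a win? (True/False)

X winning at [4]: True

p1 X@[4]: -1[3]-1 -4[0]+1*
p2 O@[0] terminal -1; root [4] d5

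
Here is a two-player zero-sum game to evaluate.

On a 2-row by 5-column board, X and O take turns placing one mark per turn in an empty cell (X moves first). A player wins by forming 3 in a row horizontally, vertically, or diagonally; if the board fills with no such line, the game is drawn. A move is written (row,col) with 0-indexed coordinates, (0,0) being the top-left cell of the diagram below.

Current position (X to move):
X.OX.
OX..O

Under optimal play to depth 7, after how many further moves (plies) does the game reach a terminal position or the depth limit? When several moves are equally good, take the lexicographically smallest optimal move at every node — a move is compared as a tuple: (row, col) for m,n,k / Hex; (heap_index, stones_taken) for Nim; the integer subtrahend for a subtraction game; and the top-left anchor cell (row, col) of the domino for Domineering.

p1 X@[X.OX./OX..O]: (0,1)[XXOX./OX..O]+0* (0,4)[X.OXX/OX..O]+0 (1,2)[X.OX./OXX.O]+0 (1,3)[X.OX./OX.XO]+0
p2 O@[XXOX./OX..O]: (0,4)[XXOXO/OX..O]+0* (1,2)[XXOX./OXO.O]+0 (1,3)[XXOX./OX.OO]+0
p3 X@[XXOXO/OX..O]: (1,2)[XXOXO/OXX.O]+0* (1,3)[XXOXO/OX.XO]+0
p4 O@[XXOXO/OXX.O]: (1,3)[XXOXO/OXXOO]+0*
p5 X@[XXOXO/OXXOO] terminal +0; root [X.OX./OX..O] d7

PV length from [X.OX./OX..O]: 4 plies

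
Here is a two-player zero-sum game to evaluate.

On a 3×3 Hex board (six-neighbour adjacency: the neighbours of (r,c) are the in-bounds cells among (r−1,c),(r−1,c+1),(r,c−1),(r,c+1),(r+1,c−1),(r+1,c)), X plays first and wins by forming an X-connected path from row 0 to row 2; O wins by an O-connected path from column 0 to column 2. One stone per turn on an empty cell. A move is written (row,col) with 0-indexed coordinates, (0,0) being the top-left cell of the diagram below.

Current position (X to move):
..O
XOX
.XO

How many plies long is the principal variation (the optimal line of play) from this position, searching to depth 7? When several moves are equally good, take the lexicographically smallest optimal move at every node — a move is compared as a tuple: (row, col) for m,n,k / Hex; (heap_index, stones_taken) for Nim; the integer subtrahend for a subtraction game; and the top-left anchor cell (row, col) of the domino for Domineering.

PV length from [..O/XOX/.XO]: 3 plies

ply 1, X at ..O/XOX/.XO | (0,0)=-1→X.O/XOX/.XO; (0,1)=-1→.XO/XOX/.XO; (2,0)=+1→..O/XOX/XXO*
ply 2, O at ..O/XOX/XXO | (0,0)=-1→O.O/XOX/XXO*; (0,1)=-1→.OO/XOX/XXO
ply 3, X at O.O/XOX/XXO | (0,1)=+1→OXO/XOX/XXO*
ply 4: OXO/XOX/XXO is terminal -1 (O); from ..O/XOX/.XO depth 7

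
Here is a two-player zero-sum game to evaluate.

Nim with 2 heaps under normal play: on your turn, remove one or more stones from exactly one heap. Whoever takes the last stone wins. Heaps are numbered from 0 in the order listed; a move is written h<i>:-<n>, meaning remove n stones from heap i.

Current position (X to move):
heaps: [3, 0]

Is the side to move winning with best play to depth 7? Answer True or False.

X winning at [(3,0)]: True

ply 1, X at (3,0) | h0:-1=-1→(2,0); h0:-2=-1→(1,0); h0:-3=+1→(0,0)*
ply 2: (0,0) is terminal -1 (O); from (3,0) depth 7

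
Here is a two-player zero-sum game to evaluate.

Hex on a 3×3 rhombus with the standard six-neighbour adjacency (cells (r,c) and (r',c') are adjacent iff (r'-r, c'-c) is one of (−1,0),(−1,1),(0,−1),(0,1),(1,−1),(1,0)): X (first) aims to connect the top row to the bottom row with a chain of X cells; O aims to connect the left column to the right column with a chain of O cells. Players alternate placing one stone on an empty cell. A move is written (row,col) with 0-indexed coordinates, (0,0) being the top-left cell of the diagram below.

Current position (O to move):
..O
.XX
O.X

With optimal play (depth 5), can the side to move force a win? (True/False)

ply 1, O at ..O/.XX/O.X | (0,0)=-1→O.O/.XX/O.X; (0,1)=+1→.OO/.XX/O.X*; (1,0)=-1→..O/OXX/O.X; (2,1)=-1→..O/.XX/OOX
ply 2, X at .OO/.XX/O.X | (0,0)=-1→XOO/.XX/O.X*; (1,0)=-1→.OO/XXX/O.X; (2,1)=-1→.OO/.XX/OXX
ply 3, O at XOO/.XX/O.X | (1,0)=+1→XOO/OXX/O.X*; (2,1)=-1→XOO/.XX/OOX
ply 4: XOO/OXX/O.X is terminal -1 (X); from ..O/.XX/O.X depth 5

O winning at [..O/.XX/O.X]: True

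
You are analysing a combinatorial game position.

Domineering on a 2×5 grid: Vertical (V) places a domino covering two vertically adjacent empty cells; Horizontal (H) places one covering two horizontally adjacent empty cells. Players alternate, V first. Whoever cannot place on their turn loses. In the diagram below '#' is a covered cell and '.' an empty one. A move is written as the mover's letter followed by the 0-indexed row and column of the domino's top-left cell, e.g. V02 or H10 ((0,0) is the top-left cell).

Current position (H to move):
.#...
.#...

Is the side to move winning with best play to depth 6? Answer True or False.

ply 1, H at .#.../.#... | H02=-1→.###./.#...*; H03=-1→.#.##/.#...; H12=-1→.#.../.###.; H13=-1→.#.../.#.##
ply 2, V at .###./.#... | V00=-1→####./##...; V04=+1→.####/.#..#*
ply 3, H at .####/.#..# | H12=-1→.####/.####*
ply 4, V at .####/.#### | V00=+1→#####/#####*
ply 5: #####/##### is terminal -1 (H); from .#.../.#... depth 6

H winning at [.#.../.#...]: False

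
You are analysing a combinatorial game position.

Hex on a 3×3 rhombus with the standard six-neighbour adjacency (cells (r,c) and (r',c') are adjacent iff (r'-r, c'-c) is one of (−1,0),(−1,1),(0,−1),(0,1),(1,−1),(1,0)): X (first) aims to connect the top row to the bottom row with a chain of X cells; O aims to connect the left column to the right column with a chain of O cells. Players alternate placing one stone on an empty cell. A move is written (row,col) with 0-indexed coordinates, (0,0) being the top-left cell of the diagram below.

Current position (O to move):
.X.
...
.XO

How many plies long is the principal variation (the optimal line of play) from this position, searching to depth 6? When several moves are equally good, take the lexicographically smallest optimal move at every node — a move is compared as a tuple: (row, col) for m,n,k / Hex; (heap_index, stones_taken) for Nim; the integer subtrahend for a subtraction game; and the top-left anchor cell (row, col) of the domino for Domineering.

ply 1, O at .X./.../.XO | (0,0)=-1→OX./.../.XO; (0,2)=-1→.XO/.../.XO; (1,0)=-1→.X./O../.XO; (1,1)=+1→.X./.O./.XO*; (1,2)=-1→.X./..O/.XO; (2,0)=-1→.X./.../OXO
ply 2, X at .X./.O./.XO | (0,0)=-1→XX./.O./.XO*; (0,2)=-1→.XX/.O./.XO; (1,0)=-1→.X./XO./.XO; (1,2)=-1→.X./.OX/.XO; (2,0)=-1→.X./.O./XXO
ply 3, O at XX./.O./.XO | (0,2)=+1→XXO/.O./.XO*; (1,0)=+1→XX./OO./.XO; (1,2)=+1→XX./.OO/.XO; (2,0)=+1→XX./.O./OXO
ply 4, X at XXO/.O./.XO | (1,0)=-1→XXO/XO./.XO*; (1,2)=-1→XXO/.OX/.XO; (2,0)=-1→XXO/.O./XXO
ply 5, O at XXO/XO./.XO | (1,2)=-1→XXO/XOO/.XO; (2,0)=+1→XXO/XO./OXO*
ply 6: XXO/XO./OXO is terminal -1 (X); from .X./.../.XO depth 6

PV length from [.X./.../.XO]: 5 plies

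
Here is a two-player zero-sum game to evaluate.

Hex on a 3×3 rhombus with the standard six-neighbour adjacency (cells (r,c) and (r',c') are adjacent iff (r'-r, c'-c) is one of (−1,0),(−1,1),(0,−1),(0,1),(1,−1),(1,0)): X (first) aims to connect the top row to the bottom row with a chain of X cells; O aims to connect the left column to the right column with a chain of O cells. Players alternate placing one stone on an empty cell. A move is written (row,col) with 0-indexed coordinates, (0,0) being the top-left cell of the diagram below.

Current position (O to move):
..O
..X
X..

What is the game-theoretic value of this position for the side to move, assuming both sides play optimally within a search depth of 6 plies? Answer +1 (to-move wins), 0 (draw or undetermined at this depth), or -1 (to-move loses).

ply 1, O at ..O/..X/X.. | (0,0)=-1→O.O/..X/X..; (0,1)=+1→.OO/..X/X..*; (1,0)=+1→..O/O.X/X..; (1,1)=-1→..O/.OX/X..; (2,1)=-1→..O/..X/XO.; (2,2)=-1→..O/..X/X.O
ply 2, X at .OO/..X/X.. | (0,0)=-1→XOO/..X/X..*; (1,0)=-1→.OO/X.X/X..; (1,1)=-1→.OO/.XX/X..; (2,1)=-1→.OO/..X/XX.; (2,2)=-1→.OO/..X/X.X
ply 3, O at XOO/..X/X.. | (1,0)=+1→XOO/O.X/X..*; (1,1)=-1→XOO/.OX/X..; (2,1)=-1→XOO/..X/XO.; (2,2)=-1→XOO/..X/X.O
ply 4: XOO/O.X/X.. is terminal -1 (X); from ..O/..X/X.. depth 6

value(..O/..X/X.., O) = +1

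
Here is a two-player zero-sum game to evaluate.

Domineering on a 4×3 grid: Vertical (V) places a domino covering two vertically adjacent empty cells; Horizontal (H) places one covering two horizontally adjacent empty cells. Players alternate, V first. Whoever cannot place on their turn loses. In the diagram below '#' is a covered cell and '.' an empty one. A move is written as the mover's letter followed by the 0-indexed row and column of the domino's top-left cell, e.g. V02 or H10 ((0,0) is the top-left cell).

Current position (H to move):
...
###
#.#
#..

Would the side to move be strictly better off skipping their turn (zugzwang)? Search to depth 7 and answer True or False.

ply 1, H at .../###/#.#/#.. | H00=-1→##./###/#.#/#..; H01=-1→.##/###/#.#/#..; H31=+1→.../###/#.#/###*
ply 2: .../###/#.#/### is terminal -1 (V); from .../###/#.#/#.. depth 7
if H skipped the turn, V would face:
~ ply 1, V at .../###/#.#/#.. | V21=-1→.../###/###/##.*
~ ply 2, H at .../###/###/##. | H00=+1→##./###/###/##.*; H01=+1→.##/###/###/##.
~ ply 3: ##./###/###/##. is terminal -1 (V); from .../###/#.#/#.. depth 7
compare (H): move=+1 vs pass=+1

zugzwang(.../###/#.#/#.., H) = False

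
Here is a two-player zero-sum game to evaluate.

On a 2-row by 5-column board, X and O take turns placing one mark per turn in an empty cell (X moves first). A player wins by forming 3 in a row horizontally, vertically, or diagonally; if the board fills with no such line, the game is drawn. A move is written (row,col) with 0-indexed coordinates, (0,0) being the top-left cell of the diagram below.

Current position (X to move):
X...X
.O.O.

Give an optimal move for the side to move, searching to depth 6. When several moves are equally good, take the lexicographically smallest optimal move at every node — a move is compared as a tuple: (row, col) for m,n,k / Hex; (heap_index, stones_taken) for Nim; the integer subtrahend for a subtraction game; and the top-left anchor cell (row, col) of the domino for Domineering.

ply 1, X at X...X/.O.O. | (0,1)=-1→XX..X/.O.O.; (0,2)=-1→X.X.X/.O.O.; (0,3)=-1→X..XX/.O.O.; (1,0)=-1→X...X/XO.O.; (1,2)=+0→X...X/.OXO.*; (1,4)=-1→X...X/.O.OX
ply 2, O at X...X/.OXO. | (0,1)=+0→XO..X/.OXO.*; (0,2)=+0→X.O.X/.OXO.; (0,3)=+0→X..OX/.OXO.; (1,0)=-1→X...X/OOXO.; (1,4)=-1→X...X/.OXOO
ply 3, X at XO..X/.OXO. | (0,2)=+0→XOX.X/.OXO.*; (0,3)=+0→XO.XX/.OXO.; (1,0)=+0→XO..X/XOXO.; (1,4)=+0→XO..X/.OXOX
ply 4, O at XOX.X/.OXO. | (0,3)=+0→XOXOX/.OXO.*; (1,0)=-1→XOX.X/OOXO.; (1,4)=-1→XOX.X/.OXOO
ply 5, X at XOXOX/.OXO. | (1,0)=+0→XOXOX/XOXO.*; (1,4)=+0→XOXOX/.OXOX
ply 6, O at XOXOX/XOXO. | (1,4)=+0→XOXOX/XOXOO*
ply 7: XOXOX/XOXOO is terminal +0 (X); from X...X/.O.O. depth 6

X's best at [X...X/.O.O.]: (1,2)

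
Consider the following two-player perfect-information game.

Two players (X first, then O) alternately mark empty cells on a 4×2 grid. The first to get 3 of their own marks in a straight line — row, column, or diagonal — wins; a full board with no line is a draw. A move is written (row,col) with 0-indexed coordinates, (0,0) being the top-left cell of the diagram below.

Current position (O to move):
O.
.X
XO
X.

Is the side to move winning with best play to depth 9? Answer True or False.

O winning at [O./.X/XO/X.]: False

p1 O@[O./.X/XO/X.]: (0,1)[OO/.X/XO/X.]-1 (1,0)[O./OX/XO/X.]+0* (3,1)[O./.X/XO/XO]-1
p2 X@[O./OX/XO/X.]: (0,1)[OX/OX/XO/X.]+0* (3,1)[O./OX/XO/XX]+0
p3 O@[OX/OX/XO/X.]: (3,1)[OX/OX/XO/XO]+0*
p4 X@[OX/OX/XO/XO] terminal +0; root [O./.X/XO/X.] d9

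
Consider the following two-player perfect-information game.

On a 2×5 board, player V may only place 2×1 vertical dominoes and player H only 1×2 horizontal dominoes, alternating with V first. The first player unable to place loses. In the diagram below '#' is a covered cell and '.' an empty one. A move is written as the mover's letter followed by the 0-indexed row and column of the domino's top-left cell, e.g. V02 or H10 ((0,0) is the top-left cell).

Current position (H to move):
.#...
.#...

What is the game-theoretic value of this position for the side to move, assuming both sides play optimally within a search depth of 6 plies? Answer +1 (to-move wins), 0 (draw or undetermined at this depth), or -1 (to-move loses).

p1 H@[.#.../.#...]: H02[.###./.#...]-1* H03[.#.##/.#...]-1 H12[.#.../.###.]-1 H13[.#.../.#.##]-1
p2 V@[.###./.#...]: V00[####./##...]-1 V04[.####/.#..#]+1*
p3 H@[.####/.#..#]: H12[.####/.####]-1*
p4 V@[.####/.####]: V00[#####/#####]+1*
p5 H@[#####/#####] terminal -1; root [.#.../.#...] d6

value(.#.../.#..., H) = -1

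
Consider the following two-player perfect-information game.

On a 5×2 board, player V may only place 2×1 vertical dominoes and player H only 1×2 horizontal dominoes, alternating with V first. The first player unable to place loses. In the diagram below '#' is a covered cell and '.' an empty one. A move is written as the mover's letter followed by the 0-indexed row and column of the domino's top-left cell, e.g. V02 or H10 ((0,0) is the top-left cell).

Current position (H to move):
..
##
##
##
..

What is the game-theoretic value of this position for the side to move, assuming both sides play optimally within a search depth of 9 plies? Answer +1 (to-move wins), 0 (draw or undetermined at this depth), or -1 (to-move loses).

value(../##/##/##/.., H) = +1

p1 H@[../##/##/##/..]: H00[##/##/##/##/..]+1* H40[../##/##/##/##]+1
p2 V@[##/##/##/##/..] terminal -1; root [../##/##/##/..] d9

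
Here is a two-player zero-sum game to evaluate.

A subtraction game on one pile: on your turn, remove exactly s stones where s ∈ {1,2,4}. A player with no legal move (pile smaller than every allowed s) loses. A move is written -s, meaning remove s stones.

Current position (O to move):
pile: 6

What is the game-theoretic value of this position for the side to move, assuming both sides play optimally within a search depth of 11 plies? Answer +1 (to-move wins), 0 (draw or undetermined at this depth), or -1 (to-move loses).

value(6, O) = -1

[6] O move#1: -1:-1/5*, -2:-1/4, -4:-1/2
[5] X move#2: -1:-1/4, -2:+1/3*, -4:-1/1
[3] O move#3: -1:-1/2*, -2:-1/1
[2] X move#4: -1:-1/1, -2:+1/0*
[0] end (terminal -1, O#5); searched 6 to 11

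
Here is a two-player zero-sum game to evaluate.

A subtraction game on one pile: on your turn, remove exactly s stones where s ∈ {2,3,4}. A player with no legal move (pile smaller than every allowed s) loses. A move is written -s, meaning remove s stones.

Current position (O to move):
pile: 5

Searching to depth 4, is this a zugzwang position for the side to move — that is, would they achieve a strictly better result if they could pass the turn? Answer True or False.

[5] O move#1: -2:-1/3, -3:-1/2, -4:+1/1*
[1] end (terminal -1, X#2); searched 5 to 4
if O skipped the turn, X would face:
~ [5] X move#1: -2:-1/3, -3:-1/2, -4:+1/1*
~ [1] end (terminal -1, O#2); searched 5 to 4
compare (O): move=+1 vs pass=-1

zugzwang(5, O) = False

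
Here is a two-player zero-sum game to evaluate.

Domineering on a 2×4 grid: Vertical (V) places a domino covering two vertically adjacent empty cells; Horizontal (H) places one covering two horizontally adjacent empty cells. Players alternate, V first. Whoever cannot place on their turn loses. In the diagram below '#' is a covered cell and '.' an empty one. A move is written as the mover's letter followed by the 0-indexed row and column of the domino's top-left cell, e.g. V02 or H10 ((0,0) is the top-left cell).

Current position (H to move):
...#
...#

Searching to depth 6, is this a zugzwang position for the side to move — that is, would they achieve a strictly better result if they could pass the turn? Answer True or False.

[...#/...#] H move#1: H00:+1/##.#/...#*, H01:+1/.###/...#, H10:+1/...#/##.#, H11:+1/...#/.###
[##.#/...#] V move#2: V02:-1/####/..##*
[####/..##] H move#3: H10:+1/####/####*
[####/####] end (terminal -1, V#4); searched ...#/...# to 6
suppose H passes — search the same position with V to move:
pass> [...#/...#] V move#1: V00:-1/#..#/#..#, V01:+1/.#.#/.#.#*, V02:-1/..##/..##
pass> [.#.#/.#.#] end (terminal -1, H#2); searched ...#/...# to 6
for H: play +1, pass -1

zugzwang(...#/...#, H) = False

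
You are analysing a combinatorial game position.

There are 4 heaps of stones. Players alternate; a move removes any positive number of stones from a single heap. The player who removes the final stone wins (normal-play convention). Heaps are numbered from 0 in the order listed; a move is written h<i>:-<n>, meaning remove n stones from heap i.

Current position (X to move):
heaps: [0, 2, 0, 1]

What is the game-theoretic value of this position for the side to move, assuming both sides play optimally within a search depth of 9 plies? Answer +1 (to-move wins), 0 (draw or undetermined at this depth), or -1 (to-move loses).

ply 1, X at (0,2,0,1) | h1:-1=+1→(0,1,0,1)*; h1:-2=-1→(0,0,0,1); h3:-1=-1→(0,2,0,0)
ply 2, O at (0,1,0,1) | h1:-1=-1→(0,0,0,1)*; h3:-1=-1→(0,1,0,0)
ply 3, X at (0,0,0,1) | h3:-1=+1→(0,0,0,0)*
ply 4: (0,0,0,0) is terminal -1 (O); from (0,2,0,1) depth 9

value((0,2,0,1), X) = +1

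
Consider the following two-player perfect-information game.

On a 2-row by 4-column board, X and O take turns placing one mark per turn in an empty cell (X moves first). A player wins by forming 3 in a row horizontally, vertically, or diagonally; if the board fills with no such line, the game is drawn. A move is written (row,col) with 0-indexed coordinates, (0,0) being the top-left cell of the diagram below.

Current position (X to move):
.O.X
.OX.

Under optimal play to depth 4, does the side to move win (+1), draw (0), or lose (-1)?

[.O.X/.OX.] X move#1: (0,0):+0/XO.X/.OX.*, (0,2):+0/.OXX/.OX., (1,0):+0/.O.X/XOX., (1,3):+0/.O.X/.OXX
[XO.X/.OX.] O move#2: (0,2):+0/XOOX/.OX.*, (1,0):+0/XO.X/OOX., (1,3):+0/XO.X/.OXO
[XOOX/.OX.] X move#3: (1,0):+0/XOOX/XOX.*, (1,3):+0/XOOX/.OXX
[XOOX/XOX.] O move#4: (1,3):+0/XOOX/XOXO*
[XOOX/XOXO] end (terminal +0, X#5); searched .O.X/.OX. to 4

value(.O.X/.OX., X) = 0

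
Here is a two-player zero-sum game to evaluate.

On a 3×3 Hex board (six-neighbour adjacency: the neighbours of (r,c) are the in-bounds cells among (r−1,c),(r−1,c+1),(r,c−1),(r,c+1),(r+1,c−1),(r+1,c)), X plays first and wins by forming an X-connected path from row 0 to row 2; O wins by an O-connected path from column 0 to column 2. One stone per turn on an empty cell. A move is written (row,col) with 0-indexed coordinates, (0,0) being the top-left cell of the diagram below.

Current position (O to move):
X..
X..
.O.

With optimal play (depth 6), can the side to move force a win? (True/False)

p1 O@[X../X../.O.]: (0,1)[XO./X../.O.]-1 (0,2)[X.O/X../.O.]-1 (1,1)[X../XO./.O.]-1 (1,2)[X../X.O/.O.]-1 (2,0)[X../X../OO.]+1* (2,2)[X../X../.OO]-1
p2 X@[X../X../OO.]: (0,1)[XX./X../OO.]-1* (0,2)[X.X/X../OO.]-1 (1,1)[X../XX./OO.]-1 (1,2)[X../X.X/OO.]-1 (2,2)[X../X../OOX]-1
p3 O@[XX./X../OO.]: (0,2)[XXO/X../OO.]+1* (1,1)[XX./XO./OO.]+1 (1,2)[XX./X.O/OO.]+1 (2,2)[XX./X../OOO]+1
p4 X@[XXO/X../OO.]: (1,1)[XXO/XX./OO.]-1* (1,2)[XXO/X.X/OO.]-1 (2,2)[XXO/X../OOX]-1
p5 O@[XXO/XX./OO.]: (1,2)[XXO/XXO/OO.]+1* (2,2)[XXO/XX./OOO]+1
p6 X@[XXO/XXO/OO.] terminal -1; root [X../X../.O.] d6

O winning at [X../X../.O.]: True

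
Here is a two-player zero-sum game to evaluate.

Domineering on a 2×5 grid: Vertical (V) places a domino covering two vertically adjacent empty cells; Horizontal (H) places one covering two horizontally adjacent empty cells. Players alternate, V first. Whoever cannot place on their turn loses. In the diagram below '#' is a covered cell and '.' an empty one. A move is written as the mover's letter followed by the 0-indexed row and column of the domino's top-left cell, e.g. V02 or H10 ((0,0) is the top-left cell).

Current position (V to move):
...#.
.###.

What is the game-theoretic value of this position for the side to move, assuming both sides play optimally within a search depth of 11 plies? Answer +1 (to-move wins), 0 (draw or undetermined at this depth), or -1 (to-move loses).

value(...#./.###., V) = +1

[...#./.###.] V move#1: V00:+1/#..#./####.*, V04:-1/...##/.####
[#..#./####.] H move#2: H01:-1/####./####.*
[####./####.] V move#3: V04:+1/#####/#####*
[#####/#####] end (terminal -1, H#4); searched ...#./.###. to 11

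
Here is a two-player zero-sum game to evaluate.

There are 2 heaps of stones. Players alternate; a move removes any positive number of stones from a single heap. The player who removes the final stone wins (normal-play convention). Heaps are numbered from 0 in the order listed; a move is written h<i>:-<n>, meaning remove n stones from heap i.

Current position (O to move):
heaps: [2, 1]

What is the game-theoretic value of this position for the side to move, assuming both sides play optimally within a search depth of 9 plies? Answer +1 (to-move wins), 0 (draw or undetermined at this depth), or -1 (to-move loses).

value((2,1), O) = +1

[(2,1)] O move#1: h0:-1:+1/(1,1)*, h0:-2:-1/(0,1), h1:-1:-1/(2,0)
[(1,1)] X move#2: h0:-1:-1/(0,1)*, h1:-1:-1/(1,0)
[(0,1)] O move#3: h1:-1:+1/(0,0)*
[(0,0)] end (terminal -1, X#4); searched (2,1) to 9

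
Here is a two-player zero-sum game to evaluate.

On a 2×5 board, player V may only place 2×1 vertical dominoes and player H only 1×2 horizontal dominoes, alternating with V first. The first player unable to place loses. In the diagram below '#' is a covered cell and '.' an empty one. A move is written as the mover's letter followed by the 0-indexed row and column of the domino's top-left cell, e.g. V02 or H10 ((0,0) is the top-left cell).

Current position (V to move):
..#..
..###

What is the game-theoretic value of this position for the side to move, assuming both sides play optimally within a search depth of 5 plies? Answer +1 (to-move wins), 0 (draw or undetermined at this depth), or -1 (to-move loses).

value(..#../..###, V) = +1

ply 1, V at ..#../..### | V00=+1→#.#../#.###*; V01=+1→.##../.####
ply 2, H at #.#../#.### | H03=-1→#.###/#.###*
ply 3, V at #.###/#.### | V01=+1→#####/#####*
ply 4: #####/##### is terminal -1 (H); from ..#../..### depth 5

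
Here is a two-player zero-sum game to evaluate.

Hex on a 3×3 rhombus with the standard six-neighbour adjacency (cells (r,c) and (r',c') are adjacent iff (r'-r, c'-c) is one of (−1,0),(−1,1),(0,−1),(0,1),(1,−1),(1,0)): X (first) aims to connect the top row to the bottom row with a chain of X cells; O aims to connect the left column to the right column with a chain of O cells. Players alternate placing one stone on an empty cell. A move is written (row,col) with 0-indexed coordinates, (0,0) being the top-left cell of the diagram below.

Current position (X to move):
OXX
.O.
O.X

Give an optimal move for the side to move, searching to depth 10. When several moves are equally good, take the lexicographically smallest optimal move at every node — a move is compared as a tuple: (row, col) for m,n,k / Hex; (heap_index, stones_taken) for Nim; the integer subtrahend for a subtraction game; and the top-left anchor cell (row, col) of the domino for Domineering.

[OXX/.O./O.X] X move#1: (1,0):-1/OXX/XO./O.X, (1,2):+1/OXX/.OX/O.X*, (2,1):-1/OXX/.O./OXX
[OXX/.OX/O.X] end (terminal -1, O#2); searched OXX/.O./O.X to 10

X's best at [OXX/.O./O.X]: (1,2)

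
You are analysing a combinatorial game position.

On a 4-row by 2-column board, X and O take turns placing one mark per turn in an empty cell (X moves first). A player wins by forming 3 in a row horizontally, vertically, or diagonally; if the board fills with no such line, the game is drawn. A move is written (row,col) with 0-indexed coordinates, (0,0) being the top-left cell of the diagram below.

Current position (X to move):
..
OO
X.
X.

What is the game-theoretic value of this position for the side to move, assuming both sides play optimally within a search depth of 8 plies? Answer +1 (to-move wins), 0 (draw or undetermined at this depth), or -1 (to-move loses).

[../OO/X./X.] X move#1: (0,0):-1/X./OO/X./X., (0,1):+0/.X/OO/X./X.*, (2,1):+0/../OO/XX/X., (3,1):+0/../OO/X./XX
[.X/OO/X./X.] O move#2: (0,0):+0/OX/OO/X./X.*, (2,1):+0/.X/OO/XO/X., (3,1):+0/.X/OO/X./XO
[OX/OO/X./X.] X move#3: (2,1):+0/OX/OO/XX/X.*, (3,1):+0/OX/OO/X./XX
[OX/OO/XX/X.] O move#4: (3,1):+0/OX/OO/XX/XO*
[OX/OO/XX/XO] end (terminal +0, X#5); searched ../OO/X./X. to 8

value(../OO/X./X., X) = 0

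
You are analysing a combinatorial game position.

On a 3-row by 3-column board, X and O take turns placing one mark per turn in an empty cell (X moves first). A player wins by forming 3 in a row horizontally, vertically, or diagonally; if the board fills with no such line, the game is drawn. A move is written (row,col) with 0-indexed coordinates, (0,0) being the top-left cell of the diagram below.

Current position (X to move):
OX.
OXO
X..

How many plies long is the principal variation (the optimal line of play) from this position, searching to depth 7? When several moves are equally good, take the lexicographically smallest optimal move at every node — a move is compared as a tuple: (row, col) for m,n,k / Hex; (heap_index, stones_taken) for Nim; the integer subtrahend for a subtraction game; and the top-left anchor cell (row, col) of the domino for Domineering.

PV length from [OX./OXO/X..]: 1 ply

ply 1, X at OX./OXO/X.. | (0,2)=+1→OXX/OXO/X..*; (2,1)=+1→OX./OXO/XX.; (2,2)=+1→OX./OXO/X.X
ply 2: OXX/OXO/X.. is terminal -1 (O); from OX./OXO/X.. depth 7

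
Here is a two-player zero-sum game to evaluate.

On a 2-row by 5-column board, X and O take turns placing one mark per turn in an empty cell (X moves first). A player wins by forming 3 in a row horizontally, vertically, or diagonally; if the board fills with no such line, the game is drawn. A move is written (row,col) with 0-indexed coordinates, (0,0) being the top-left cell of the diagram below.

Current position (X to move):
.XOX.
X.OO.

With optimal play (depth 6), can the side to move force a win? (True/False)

p1 X@[.XOX./X.OO.]: (0,0)[XXOX./X.OO.]-1* (0,4)[.XOXX/X.OO.]-1 (1,1)[.XOX./XXOO.]-1 (1,4)[.XOX./X.OOX]-1
p2 O@[XXOX./X.OO.]: (0,4)[XXOXO/X.OO.]+1* (1,1)[XXOX./XOOO.]+1 (1,4)[XXOX./X.OOO]+1
p3 X@[XXOXO/X.OO.]: (1,1)[XXOXO/XXOO.]-1* (1,4)[XXOXO/X.OOX]-1
p4 O@[XXOXO/XXOO.]: (1,4)[XXOXO/XXOOO]+1*
p5 X@[XXOXO/XXOOO] terminal -1; root [.XOX./X.OO.] d6

X winning at [.XOX./X.OO.]: False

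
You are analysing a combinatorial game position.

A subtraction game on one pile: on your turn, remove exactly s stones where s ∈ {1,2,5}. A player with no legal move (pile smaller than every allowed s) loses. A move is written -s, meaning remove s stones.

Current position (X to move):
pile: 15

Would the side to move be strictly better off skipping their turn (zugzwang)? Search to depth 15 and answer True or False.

[15] X move#1: -1:-1/14*, -2:-1/13, -5:-1/10
[14] O move#2: -1:-1/13, -2:+1/12*, -5:+1/9
[12] X move#3: -1:-1/11*, -2:-1/10, -5:-1/7
[11] O move#4: -1:-1/10, -2:+1/9*, -5:+1/6
[9] X move#5: -1:-1/8*, -2:-1/7, -5:-1/4
[8] O move#6: -1:-1/7, -2:+1/6*, -5:+1/3
[6] X move#7: -1:-1/5*, -2:-1/4, -5:-1/1
[5] O move#8: -1:-1/4, -2:+1/3*, -5:+1/0
[3] X move#9: -1:-1/2*, -2:-1/1
[2] O move#10: -1:-1/1, -2:+1/0*
[0] end (terminal -1, X#11); searched 15 to 15
if X skipped the turn, O would face:
~ [15] O move#1: -1:-1/14*, -2:-1/13, -5:-1/10
~ [14] X move#2: -1:-1/13, -2:+1/12*, -5:+1/9
~ [12] O move#3: -1:-1/11*, -2:-1/10, -5:-1/7
~ [11] X move#4: -1:-1/10, -2:+1/9*, -5:+1/6
~ [9] O move#5: -1:-1/8*, -2:-1/7, -5:-1/4
~ [8] X move#6: -1:-1/7, -2:+1/6*, -5:+1/3
~ [6] O move#7: -1:-1/5*, -2:-1/4, -5:-1/1
~ [5] X move#8: -1:-1/4, -2:+1/3*, -5:+1/0
~ [3] O move#9: -1:-1/2*, -2:-1/1
~ [2] X move#10: -1:-1/1, -2:+1/0*
~ [0] end (terminal -1, O#11); searched 15 to 15
compare (X): move=-1 vs pass=+1

zugzwang(15, X) = True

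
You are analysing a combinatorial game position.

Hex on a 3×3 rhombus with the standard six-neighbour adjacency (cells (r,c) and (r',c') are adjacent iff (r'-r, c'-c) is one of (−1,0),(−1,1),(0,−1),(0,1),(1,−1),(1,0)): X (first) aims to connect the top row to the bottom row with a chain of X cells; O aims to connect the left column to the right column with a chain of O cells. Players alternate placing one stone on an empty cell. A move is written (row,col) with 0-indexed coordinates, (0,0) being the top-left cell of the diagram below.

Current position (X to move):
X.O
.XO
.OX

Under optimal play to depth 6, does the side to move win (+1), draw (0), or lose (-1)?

value(X.O/.XO/.OX, X) = +1

[X.O/.XO/.OX] X move#1: (0,1):-1/XXO/.XO/.OX, (1,0):-1/X.O/XXO/.OX, (2,0):+1/X.O/.XO/XOX*
[X.O/.XO/XOX] O move#2: (0,1):-1/XOO/.XO/XOX*, (1,0):-1/X.O/OXO/XOX
[XOO/.XO/XOX] X move#3: (1,0):+1/XOO/XXO/XOX*
[XOO/XXO/XOX] end (terminal -1, O#4); searched X.O/.XO/.OX to 6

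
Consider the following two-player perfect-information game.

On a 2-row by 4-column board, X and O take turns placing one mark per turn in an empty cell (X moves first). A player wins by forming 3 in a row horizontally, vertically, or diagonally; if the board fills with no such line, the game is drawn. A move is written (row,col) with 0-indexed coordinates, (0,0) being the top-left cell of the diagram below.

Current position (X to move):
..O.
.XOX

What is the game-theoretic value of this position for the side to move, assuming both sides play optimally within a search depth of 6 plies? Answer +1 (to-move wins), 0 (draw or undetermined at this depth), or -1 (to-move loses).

p1 X@[..O./.XOX]: (0,0)[X.O./.XOX]+0* (0,1)[.XO./.XOX]+0 (0,3)[..OX/.XOX]+0 (1,0)[..O./XXOX]-1
p2 O@[X.O./.XOX]: (0,1)[XOO./.XOX]+0* (0,3)[X.OO/.XOX]+0 (1,0)[X.O./OXOX]+0
p3 X@[XOO./.XOX]: (0,3)[XOOX/.XOX]+0* (1,0)[XOO./XXOX]-1
p4 O@[XOOX/.XOX]: (1,0)[XOOX/OXOX]+0*
p5 X@[XOOX/OXOX] terminal +0; root [..O./.XOX] d6

value(..O./.XOX, X) = 0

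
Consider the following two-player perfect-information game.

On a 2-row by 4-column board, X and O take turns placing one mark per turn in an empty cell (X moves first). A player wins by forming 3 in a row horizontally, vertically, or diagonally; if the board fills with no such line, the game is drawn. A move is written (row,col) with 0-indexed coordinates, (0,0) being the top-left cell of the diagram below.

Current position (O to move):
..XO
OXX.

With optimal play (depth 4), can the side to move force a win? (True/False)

O winning at [..XO/OXX.]: False

ply 1, O at ..XO/OXX. | (0,0)=-1→O.XO/OXX.; (0,1)=-1→.OXO/OXX.; (1,3)=+0→..XO/OXXO*
ply 2, X at ..XO/OXXO | (0,0)=+0→X.XO/OXXO*; (0,1)=+0→.XXO/OXXO
ply 3, O at X.XO/OXXO | (0,1)=+0→XOXO/OXXO*
ply 4: XOXO/OXXO is terminal +0 (X); from ..XO/OXX. depth 4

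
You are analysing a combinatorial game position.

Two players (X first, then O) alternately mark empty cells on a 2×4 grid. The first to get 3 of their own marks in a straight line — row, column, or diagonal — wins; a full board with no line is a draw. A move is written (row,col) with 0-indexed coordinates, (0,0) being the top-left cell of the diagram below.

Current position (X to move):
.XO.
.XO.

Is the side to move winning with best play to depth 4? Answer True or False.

X winning at [.XO./.XO.]: False

[.XO./.XO.] X move#1: (0,0):+0/XXO./.XO.*, (0,3):+0/.XOX/.XO., (1,0):+0/.XO./XXO., (1,3):+0/.XO./.XOX
[XXO./.XO.] O move#2: (0,3):+0/XXOO/.XO.*, (1,0):+0/XXO./OXO., (1,3):+0/XXO./.XOO
[XXOO/.XO.] X move#3: (1,0):+0/XXOO/XXO.*, (1,3):+0/XXOO/.XOX
[XXOO/XXO.] O move#4: (1,3):+0/XXOO/XXOO*
[XXOO/XXOO] end (terminal +0, X#5); searched .XO./.XO. to 4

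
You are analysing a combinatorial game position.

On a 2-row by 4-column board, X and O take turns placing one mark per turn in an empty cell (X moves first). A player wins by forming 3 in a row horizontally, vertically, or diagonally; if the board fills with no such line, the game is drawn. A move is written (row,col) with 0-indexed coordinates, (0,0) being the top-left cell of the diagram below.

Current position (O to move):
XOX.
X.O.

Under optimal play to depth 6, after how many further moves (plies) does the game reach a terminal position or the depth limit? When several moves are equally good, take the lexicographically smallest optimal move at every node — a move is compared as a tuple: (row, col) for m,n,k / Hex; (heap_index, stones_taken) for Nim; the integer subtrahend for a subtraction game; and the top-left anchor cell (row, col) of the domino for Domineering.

p1 O@[XOX./X.O.]: (0,3)[XOXO/X.O.]+0* (1,1)[XOX./XOO.]+0 (1,3)[XOX./X.OO]+0
p2 X@[XOXO/X.O.]: (1,1)[XOXO/XXO.]+0* (1,3)[XOXO/X.OX]+0
p3 O@[XOXO/XXO.]: (1,3)[XOXO/XXOO]+0*
p4 X@[XOXO/XXOO] terminal +0; root [XOX./X.O.] d6

PV length from [XOX./X.O.]: 3 plies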